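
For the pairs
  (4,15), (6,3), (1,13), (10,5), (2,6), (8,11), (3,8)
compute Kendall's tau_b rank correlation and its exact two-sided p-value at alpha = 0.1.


Step 1: Enumerate the 21 unordered pairs (i,j) with i<j and classify each by sign(x_j-x_i) * sign(y_j-y_i).
  (1,2):dx=+2,dy=-12->D; (1,3):dx=-3,dy=-2->C; (1,4):dx=+6,dy=-10->D; (1,5):dx=-2,dy=-9->C
  (1,6):dx=+4,dy=-4->D; (1,7):dx=-1,dy=-7->C; (2,3):dx=-5,dy=+10->D; (2,4):dx=+4,dy=+2->C
  (2,5):dx=-4,dy=+3->D; (2,6):dx=+2,dy=+8->C; (2,7):dx=-3,dy=+5->D; (3,4):dx=+9,dy=-8->D
  (3,5):dx=+1,dy=-7->D; (3,6):dx=+7,dy=-2->D; (3,7):dx=+2,dy=-5->D; (4,5):dx=-8,dy=+1->D
  (4,6):dx=-2,dy=+6->D; (4,7):dx=-7,dy=+3->D; (5,6):dx=+6,dy=+5->C; (5,7):dx=+1,dy=+2->C
  (6,7):dx=-5,dy=-3->C
Step 2: C = 8, D = 13, total pairs = 21.
Step 3: tau = (C - D)/(n(n-1)/2) = (8 - 13)/21 = -0.238095.
Step 4: Exact two-sided p-value (enumerate n! = 5040 permutations of y under H0): p = 0.561905.
Step 5: alpha = 0.1. fail to reject H0.

tau_b = -0.2381 (C=8, D=13), p = 0.561905, fail to reject H0.


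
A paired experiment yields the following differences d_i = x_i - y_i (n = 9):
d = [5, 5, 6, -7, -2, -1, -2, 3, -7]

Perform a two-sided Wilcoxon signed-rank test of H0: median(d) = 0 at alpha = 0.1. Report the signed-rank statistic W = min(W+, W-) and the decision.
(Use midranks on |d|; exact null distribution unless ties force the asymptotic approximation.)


Step 1: Drop any zero differences (none here) and take |d_i|.
|d| = [5, 5, 6, 7, 2, 1, 2, 3, 7]
Step 2: Midrank |d_i| (ties get averaged ranks).
ranks: |5|->5.5, |5|->5.5, |6|->7, |7|->8.5, |2|->2.5, |1|->1, |2|->2.5, |3|->4, |7|->8.5
Step 3: Attach original signs; sum ranks with positive sign and with negative sign.
W+ = 5.5 + 5.5 + 7 + 4 = 22
W- = 8.5 + 2.5 + 1 + 2.5 + 8.5 = 23
(Check: W+ + W- = 45 should equal n(n+1)/2 = 45.)
Step 4: Test statistic W = min(W+, W-) = 22.
Step 5: Ties in |d|, so use the tie-corrected normal approximation.
        E[W] = n(n+1)/4 = 9*10/4 = 22.5.
        Tie groups: |d|=2 (t=2), |d|=5 (t=2), |d|=7 (t=2); sum(t^3 - t) = 18.
        Var[W] = n(n+1)(2n+1)/24 - sum(t^3-t)/48 = 1710/24 - 18/48 = 70.875.
        z = (W - E[W]) / sqrt(Var[W]) = (22 - 22.5) / 8.4187 = -0.0594.
        Two-sided p = 2*Phi(z) = 0.952640.
Step 6: alpha = 0.1. fail to reject H0.

W+ = 22, W- = 23, W = min = 22, p = 0.952640, fail to reject H0.


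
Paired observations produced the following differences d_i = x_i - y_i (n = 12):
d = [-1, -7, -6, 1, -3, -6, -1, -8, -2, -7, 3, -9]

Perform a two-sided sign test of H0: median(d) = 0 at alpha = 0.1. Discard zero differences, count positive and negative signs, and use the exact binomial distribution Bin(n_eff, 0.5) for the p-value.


Step 1: Discard zero differences. Original n = 12; n_eff = number of nonzero differences = 12.
Nonzero differences (with sign): -1, -7, -6, +1, -3, -6, -1, -8, -2, -7, +3, -9
Step 2: Count signs: positive = 2, negative = 10.
Step 3: Under H0: P(positive) = 0.5, so the number of positives S ~ Bin(12, 0.5).
Step 4: Two-sided exact p-value = sum of Bin(12,0.5) probabilities at or below the observed probability = 0.038574.
Step 5: alpha = 0.1. reject H0.

n_eff = 12, pos = 2, neg = 10, p = 0.038574, reject H0.


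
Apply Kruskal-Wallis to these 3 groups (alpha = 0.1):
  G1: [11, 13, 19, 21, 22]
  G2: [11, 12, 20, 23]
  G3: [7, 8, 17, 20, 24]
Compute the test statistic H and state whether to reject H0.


Step 1: Combine all N = 14 observations and assign midranks.
sorted (value, group, rank): (7,G3,1), (8,G3,2), (11,G1,3.5), (11,G2,3.5), (12,G2,5), (13,G1,6), (17,G3,7), (19,G1,8), (20,G2,9.5), (20,G3,9.5), (21,G1,11), (22,G1,12), (23,G2,13), (24,G3,14)
Step 2: Sum ranks within each group.
R_1 = 40.5 (n_1 = 5)
R_2 = 31 (n_2 = 4)
R_3 = 33.5 (n_3 = 5)
Step 3: H = 12/(N(N+1)) * sum(R_i^2/n_i) - 3(N+1)
     = 12/(14*15) * (40.5^2/5 + 31^2/4 + 33.5^2/5) - 3*15
     = 0.057143 * 792.75 - 45
     = 0.300000.
Step 4: Ties present; correction factor C = 1 - 12/(14^3 - 14) = 0.995604. Corrected H = 0.300000 / 0.995604 = 0.301325.
Step 5: Under H0, H ~ chi^2(2); p-value = 0.860138.
Step 6: alpha = 0.1. fail to reject H0.

H = 0.3013, df = 2, p = 0.860138, fail to reject H0.


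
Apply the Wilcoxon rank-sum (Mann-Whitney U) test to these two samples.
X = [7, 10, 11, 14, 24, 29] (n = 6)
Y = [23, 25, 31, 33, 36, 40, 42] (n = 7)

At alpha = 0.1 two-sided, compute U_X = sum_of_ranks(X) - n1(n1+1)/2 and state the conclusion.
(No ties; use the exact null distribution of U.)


Step 1: Combine and sort all 13 observations; assign midranks.
sorted (value, group): (7,X), (10,X), (11,X), (14,X), (23,Y), (24,X), (25,Y), (29,X), (31,Y), (33,Y), (36,Y), (40,Y), (42,Y)
ranks: 7->1, 10->2, 11->3, 14->4, 23->5, 24->6, 25->7, 29->8, 31->9, 33->10, 36->11, 40->12, 42->13
Step 2: Rank sum for X: R1 = 1 + 2 + 3 + 4 + 6 + 8 = 24.
Step 3: U_X = R1 - n1(n1+1)/2 = 24 - 6*7/2 = 24 - 21 = 3.
       U_Y = n1*n2 - U_X = 42 - 3 = 39.
Step 4: No ties, so the exact null distribution of U (based on enumerating the C(13,6) = 1716 equally likely rank assignments) gives the two-sided p-value.
Step 5: p-value = 0.008159; compare to alpha = 0.1. reject H0.

U_X = 3, p = 0.008159, reject H0 at alpha = 0.1.


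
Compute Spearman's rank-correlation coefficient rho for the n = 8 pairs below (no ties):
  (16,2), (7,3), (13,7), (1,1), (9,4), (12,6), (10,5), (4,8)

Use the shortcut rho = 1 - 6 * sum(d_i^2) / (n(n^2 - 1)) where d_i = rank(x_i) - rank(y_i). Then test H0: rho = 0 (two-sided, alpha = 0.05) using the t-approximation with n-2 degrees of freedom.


Step 1: Rank x and y separately (midranks; no ties here).
rank(x): 16->8, 7->3, 13->7, 1->1, 9->4, 12->6, 10->5, 4->2
rank(y): 2->2, 3->3, 7->7, 1->1, 4->4, 6->6, 5->5, 8->8
Step 2: d_i = R_x(i) - R_y(i); compute d_i^2.
  (8-2)^2=36, (3-3)^2=0, (7-7)^2=0, (1-1)^2=0, (4-4)^2=0, (6-6)^2=0, (5-5)^2=0, (2-8)^2=36
sum(d^2) = 72.
Step 3: rho = 1 - 6*72 / (8*(8^2 - 1)) = 1 - 432/504 = 0.142857.
Step 4: Under H0, t = rho * sqrt((n-2)/(1-rho^2)) = 0.3536 ~ t(6).
Step 5: Two-sided p-value from the t-distribution with 6 df = 0.735765.
Step 6: alpha = 0.05. fail to reject H0.

rho = 0.1429, p = 0.735765, fail to reject H0 at alpha = 0.05.


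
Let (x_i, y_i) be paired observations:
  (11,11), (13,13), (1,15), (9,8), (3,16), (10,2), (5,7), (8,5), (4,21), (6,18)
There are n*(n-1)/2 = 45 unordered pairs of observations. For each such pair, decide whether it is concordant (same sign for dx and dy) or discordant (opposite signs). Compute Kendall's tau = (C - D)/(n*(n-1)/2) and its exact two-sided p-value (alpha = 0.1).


Step 1: Enumerate the 45 unordered pairs (i,j) with i<j and classify each by sign(x_j-x_i) * sign(y_j-y_i).
  (1,2):dx=+2,dy=+2->C; (1,3):dx=-10,dy=+4->D; (1,4):dx=-2,dy=-3->C; (1,5):dx=-8,dy=+5->D
  (1,6):dx=-1,dy=-9->C; (1,7):dx=-6,dy=-4->C; (1,8):dx=-3,dy=-6->C; (1,9):dx=-7,dy=+10->D
  (1,10):dx=-5,dy=+7->D; (2,3):dx=-12,dy=+2->D; (2,4):dx=-4,dy=-5->C; (2,5):dx=-10,dy=+3->D
  (2,6):dx=-3,dy=-11->C; (2,7):dx=-8,dy=-6->C; (2,8):dx=-5,dy=-8->C; (2,9):dx=-9,dy=+8->D
  (2,10):dx=-7,dy=+5->D; (3,4):dx=+8,dy=-7->D; (3,5):dx=+2,dy=+1->C; (3,6):dx=+9,dy=-13->D
  (3,7):dx=+4,dy=-8->D; (3,8):dx=+7,dy=-10->D; (3,9):dx=+3,dy=+6->C; (3,10):dx=+5,dy=+3->C
  (4,5):dx=-6,dy=+8->D; (4,6):dx=+1,dy=-6->D; (4,7):dx=-4,dy=-1->C; (4,8):dx=-1,dy=-3->C
  (4,9):dx=-5,dy=+13->D; (4,10):dx=-3,dy=+10->D; (5,6):dx=+7,dy=-14->D; (5,7):dx=+2,dy=-9->D
  (5,8):dx=+5,dy=-11->D; (5,9):dx=+1,dy=+5->C; (5,10):dx=+3,dy=+2->C; (6,7):dx=-5,dy=+5->D
  (6,8):dx=-2,dy=+3->D; (6,9):dx=-6,dy=+19->D; (6,10):dx=-4,dy=+16->D; (7,8):dx=+3,dy=-2->D
  (7,9):dx=-1,dy=+14->D; (7,10):dx=+1,dy=+11->C; (8,9):dx=-4,dy=+16->D; (8,10):dx=-2,dy=+13->D
  (9,10):dx=+2,dy=-3->D
Step 2: C = 17, D = 28, total pairs = 45.
Step 3: tau = (C - D)/(n(n-1)/2) = (17 - 28)/45 = -0.244444.
Step 4: Exact two-sided p-value (enumerate n! = 3628800 permutations of y under H0): p = 0.380720.
Step 5: alpha = 0.1. fail to reject H0.

tau_b = -0.2444 (C=17, D=28), p = 0.380720, fail to reject H0.


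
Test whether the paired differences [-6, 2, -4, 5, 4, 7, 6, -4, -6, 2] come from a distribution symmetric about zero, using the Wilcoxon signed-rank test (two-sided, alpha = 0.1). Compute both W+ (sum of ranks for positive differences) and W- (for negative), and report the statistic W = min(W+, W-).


Step 1: Drop any zero differences (none here) and take |d_i|.
|d| = [6, 2, 4, 5, 4, 7, 6, 4, 6, 2]
Step 2: Midrank |d_i| (ties get averaged ranks).
ranks: |6|->8, |2|->1.5, |4|->4, |5|->6, |4|->4, |7|->10, |6|->8, |4|->4, |6|->8, |2|->1.5
Step 3: Attach original signs; sum ranks with positive sign and with negative sign.
W+ = 1.5 + 6 + 4 + 10 + 8 + 1.5 = 31
W- = 8 + 4 + 4 + 8 = 24
(Check: W+ + W- = 55 should equal n(n+1)/2 = 55.)
Step 4: Test statistic W = min(W+, W-) = 24.
Step 5: Ties in |d|, so use the tie-corrected normal approximation.
        E[W] = n(n+1)/4 = 10*11/4 = 27.5.
        Tie groups: |d|=2 (t=2), |d|=4 (t=3), |d|=6 (t=3); sum(t^3 - t) = 54.
        Var[W] = n(n+1)(2n+1)/24 - sum(t^3-t)/48 = 2310/24 - 54/48 = 95.125.
        z = (W - E[W]) / sqrt(Var[W]) = (24 - 27.5) / 9.7532 = -0.3589.
        Two-sided p = 2*Phi(z) = 0.719703.
Step 6: alpha = 0.1. fail to reject H0.

W+ = 31, W- = 24, W = min = 24, p = 0.719703, fail to reject H0.


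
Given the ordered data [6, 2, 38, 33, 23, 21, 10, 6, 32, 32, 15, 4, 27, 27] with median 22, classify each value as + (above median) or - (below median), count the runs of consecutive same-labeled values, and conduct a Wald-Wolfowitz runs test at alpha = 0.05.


Step 1: Compute median = 22; label A = above, B = below.
Labels in order: BBAAABBBAABBAA  (n_A = 7, n_B = 7)
Step 2: Count runs R = 6.
Step 3: Under H0 (random ordering), E[R] = 2*n_A*n_B/(n_A+n_B) + 1 = 2*7*7/14 + 1 = 8.0000.
        Var[R] = 2*n_A*n_B*(2*n_A*n_B - n_A - n_B) / ((n_A+n_B)^2 * (n_A+n_B-1)) = 8232/2548 = 3.2308.
        SD[R] = 1.7974.
Step 4: Continuity-corrected z = (R + 0.5 - E[R]) / SD[R] = (6 + 0.5 - 8.0000) / 1.7974 = -0.8345.
Step 5: Two-sided p-value via normal approximation = 2*(1 - Phi(|z|)) = 0.403986.
Step 6: alpha = 0.05. fail to reject H0.

R = 6, z = -0.8345, p = 0.403986, fail to reject H0.


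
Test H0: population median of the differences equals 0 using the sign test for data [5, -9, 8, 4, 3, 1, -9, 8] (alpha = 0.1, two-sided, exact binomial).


Step 1: Discard zero differences. Original n = 8; n_eff = number of nonzero differences = 8.
Nonzero differences (with sign): +5, -9, +8, +4, +3, +1, -9, +8
Step 2: Count signs: positive = 6, negative = 2.
Step 3: Under H0: P(positive) = 0.5, so the number of positives S ~ Bin(8, 0.5).
Step 4: Two-sided exact p-value = sum of Bin(8,0.5) probabilities at or below the observed probability = 0.289062.
Step 5: alpha = 0.1. fail to reject H0.

n_eff = 8, pos = 6, neg = 2, p = 0.289062, fail to reject H0.


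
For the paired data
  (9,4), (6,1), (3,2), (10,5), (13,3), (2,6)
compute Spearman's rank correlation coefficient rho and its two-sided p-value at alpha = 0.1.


Step 1: Rank x and y separately (midranks; no ties here).
rank(x): 9->4, 6->3, 3->2, 10->5, 13->6, 2->1
rank(y): 4->4, 1->1, 2->2, 5->5, 3->3, 6->6
Step 2: d_i = R_x(i) - R_y(i); compute d_i^2.
  (4-4)^2=0, (3-1)^2=4, (2-2)^2=0, (5-5)^2=0, (6-3)^2=9, (1-6)^2=25
sum(d^2) = 38.
Step 3: rho = 1 - 6*38 / (6*(6^2 - 1)) = 1 - 228/210 = -0.085714.
Step 4: Under H0, t = rho * sqrt((n-2)/(1-rho^2)) = -0.1721 ~ t(4).
Step 5: Two-sided p-value from the t-distribution with 4 df = 0.871743.
Step 6: alpha = 0.1. fail to reject H0.

rho = -0.0857, p = 0.871743, fail to reject H0 at alpha = 0.1.


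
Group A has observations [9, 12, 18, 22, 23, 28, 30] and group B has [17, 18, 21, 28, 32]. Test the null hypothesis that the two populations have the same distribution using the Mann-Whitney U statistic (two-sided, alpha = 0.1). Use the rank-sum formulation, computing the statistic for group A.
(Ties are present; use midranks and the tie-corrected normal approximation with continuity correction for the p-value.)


Step 1: Combine and sort all 12 observations; assign midranks.
sorted (value, group): (9,X), (12,X), (17,Y), (18,X), (18,Y), (21,Y), (22,X), (23,X), (28,X), (28,Y), (30,X), (32,Y)
ranks: 9->1, 12->2, 17->3, 18->4.5, 18->4.5, 21->6, 22->7, 23->8, 28->9.5, 28->9.5, 30->11, 32->12
Step 2: Rank sum for X: R1 = 1 + 2 + 4.5 + 7 + 8 + 9.5 + 11 = 43.
Step 3: U_X = R1 - n1(n1+1)/2 = 43 - 7*8/2 = 43 - 28 = 15.
       U_Y = n1*n2 - U_X = 35 - 15 = 20.
Step 4: Ties are present, so use the tie-corrected normal approximation (with continuity correction) for the p-value.
Step 5: p-value = 0.744469; compare to alpha = 0.1. fail to reject H0.

U_X = 15, p = 0.744469, fail to reject H0 at alpha = 0.1.


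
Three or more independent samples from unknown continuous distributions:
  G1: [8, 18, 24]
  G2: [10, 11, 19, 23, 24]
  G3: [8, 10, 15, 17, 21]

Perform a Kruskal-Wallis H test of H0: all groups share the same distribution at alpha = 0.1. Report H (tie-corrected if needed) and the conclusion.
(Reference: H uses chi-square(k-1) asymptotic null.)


Step 1: Combine all N = 13 observations and assign midranks.
sorted (value, group, rank): (8,G1,1.5), (8,G3,1.5), (10,G2,3.5), (10,G3,3.5), (11,G2,5), (15,G3,6), (17,G3,7), (18,G1,8), (19,G2,9), (21,G3,10), (23,G2,11), (24,G1,12.5), (24,G2,12.5)
Step 2: Sum ranks within each group.
R_1 = 22 (n_1 = 3)
R_2 = 41 (n_2 = 5)
R_3 = 28 (n_3 = 5)
Step 3: H = 12/(N(N+1)) * sum(R_i^2/n_i) - 3(N+1)
     = 12/(13*14) * (22^2/3 + 41^2/5 + 28^2/5) - 3*14
     = 0.065934 * 654.333 - 42
     = 1.142857.
Step 4: Ties present; correction factor C = 1 - 18/(13^3 - 13) = 0.991758. Corrected H = 1.142857 / 0.991758 = 1.152355.
Step 5: Under H0, H ~ chi^2(2); p-value = 0.562043.
Step 6: alpha = 0.1. fail to reject H0.

H = 1.1524, df = 2, p = 0.562043, fail to reject H0.


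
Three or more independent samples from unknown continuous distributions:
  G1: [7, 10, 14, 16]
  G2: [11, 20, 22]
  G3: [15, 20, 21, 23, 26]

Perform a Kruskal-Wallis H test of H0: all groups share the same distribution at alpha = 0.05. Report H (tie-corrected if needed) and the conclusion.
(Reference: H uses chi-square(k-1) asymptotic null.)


Step 1: Combine all N = 12 observations and assign midranks.
sorted (value, group, rank): (7,G1,1), (10,G1,2), (11,G2,3), (14,G1,4), (15,G3,5), (16,G1,6), (20,G2,7.5), (20,G3,7.5), (21,G3,9), (22,G2,10), (23,G3,11), (26,G3,12)
Step 2: Sum ranks within each group.
R_1 = 13 (n_1 = 4)
R_2 = 20.5 (n_2 = 3)
R_3 = 44.5 (n_3 = 5)
Step 3: H = 12/(N(N+1)) * sum(R_i^2/n_i) - 3(N+1)
     = 12/(12*13) * (13^2/4 + 20.5^2/3 + 44.5^2/5) - 3*13
     = 0.076923 * 578.383 - 39
     = 5.491026.
Step 4: Ties present; correction factor C = 1 - 6/(12^3 - 12) = 0.996503. Corrected H = 5.491026 / 0.996503 = 5.510292.
Step 5: Under H0, H ~ chi^2(2); p-value = 0.063600.
Step 6: alpha = 0.05. fail to reject H0.

H = 5.5103, df = 2, p = 0.063600, fail to reject H0.


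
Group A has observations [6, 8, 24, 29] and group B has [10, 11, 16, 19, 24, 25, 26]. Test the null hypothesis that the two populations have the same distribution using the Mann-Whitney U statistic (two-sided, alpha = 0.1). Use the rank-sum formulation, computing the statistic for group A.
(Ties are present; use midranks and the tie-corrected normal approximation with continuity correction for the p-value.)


Step 1: Combine and sort all 11 observations; assign midranks.
sorted (value, group): (6,X), (8,X), (10,Y), (11,Y), (16,Y), (19,Y), (24,X), (24,Y), (25,Y), (26,Y), (29,X)
ranks: 6->1, 8->2, 10->3, 11->4, 16->5, 19->6, 24->7.5, 24->7.5, 25->9, 26->10, 29->11
Step 2: Rank sum for X: R1 = 1 + 2 + 7.5 + 11 = 21.5.
Step 3: U_X = R1 - n1(n1+1)/2 = 21.5 - 4*5/2 = 21.5 - 10 = 11.5.
       U_Y = n1*n2 - U_X = 28 - 11.5 = 16.5.
Step 4: Ties are present, so use the tie-corrected normal approximation (with continuity correction) for the p-value.
Step 5: p-value = 0.704817; compare to alpha = 0.1. fail to reject H0.

U_X = 11.5, p = 0.704817, fail to reject H0 at alpha = 0.1.


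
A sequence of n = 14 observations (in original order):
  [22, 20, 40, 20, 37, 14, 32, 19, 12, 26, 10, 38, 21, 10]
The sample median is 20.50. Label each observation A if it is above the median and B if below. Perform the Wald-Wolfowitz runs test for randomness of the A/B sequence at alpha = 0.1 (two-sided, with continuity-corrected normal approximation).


Step 1: Compute median = 20.50; label A = above, B = below.
Labels in order: ABABABABBABAAB  (n_A = 7, n_B = 7)
Step 2: Count runs R = 12.
Step 3: Under H0 (random ordering), E[R] = 2*n_A*n_B/(n_A+n_B) + 1 = 2*7*7/14 + 1 = 8.0000.
        Var[R] = 2*n_A*n_B*(2*n_A*n_B - n_A - n_B) / ((n_A+n_B)^2 * (n_A+n_B-1)) = 8232/2548 = 3.2308.
        SD[R] = 1.7974.
Step 4: Continuity-corrected z = (R - 0.5 - E[R]) / SD[R] = (12 - 0.5 - 8.0000) / 1.7974 = 1.9472.
Step 5: Two-sided p-value via normal approximation = 2*(1 - Phi(|z|)) = 0.051508.
Step 6: alpha = 0.1. reject H0.

R = 12, z = 1.9472, p = 0.051508, reject H0.


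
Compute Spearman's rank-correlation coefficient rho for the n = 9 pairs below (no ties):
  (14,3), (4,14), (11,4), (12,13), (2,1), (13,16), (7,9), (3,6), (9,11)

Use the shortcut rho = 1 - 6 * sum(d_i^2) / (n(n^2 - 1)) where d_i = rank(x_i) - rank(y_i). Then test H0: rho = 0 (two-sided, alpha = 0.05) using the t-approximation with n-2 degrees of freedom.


Step 1: Rank x and y separately (midranks; no ties here).
rank(x): 14->9, 4->3, 11->6, 12->7, 2->1, 13->8, 7->4, 3->2, 9->5
rank(y): 3->2, 14->8, 4->3, 13->7, 1->1, 16->9, 9->5, 6->4, 11->6
Step 2: d_i = R_x(i) - R_y(i); compute d_i^2.
  (9-2)^2=49, (3-8)^2=25, (6-3)^2=9, (7-7)^2=0, (1-1)^2=0, (8-9)^2=1, (4-5)^2=1, (2-4)^2=4, (5-6)^2=1
sum(d^2) = 90.
Step 3: rho = 1 - 6*90 / (9*(9^2 - 1)) = 1 - 540/720 = 0.250000.
Step 4: Under H0, t = rho * sqrt((n-2)/(1-rho^2)) = 0.6831 ~ t(7).
Step 5: Two-sided p-value from the t-distribution with 7 df = 0.516490.
Step 6: alpha = 0.05. fail to reject H0.

rho = 0.2500, p = 0.516490, fail to reject H0 at alpha = 0.05.


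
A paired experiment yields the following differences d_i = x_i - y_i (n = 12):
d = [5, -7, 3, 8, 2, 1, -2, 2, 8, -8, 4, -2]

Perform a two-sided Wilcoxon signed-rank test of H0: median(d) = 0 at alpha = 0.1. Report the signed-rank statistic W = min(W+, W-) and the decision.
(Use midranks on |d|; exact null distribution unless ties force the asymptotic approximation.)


Step 1: Drop any zero differences (none here) and take |d_i|.
|d| = [5, 7, 3, 8, 2, 1, 2, 2, 8, 8, 4, 2]
Step 2: Midrank |d_i| (ties get averaged ranks).
ranks: |5|->8, |7|->9, |3|->6, |8|->11, |2|->3.5, |1|->1, |2|->3.5, |2|->3.5, |8|->11, |8|->11, |4|->7, |2|->3.5
Step 3: Attach original signs; sum ranks with positive sign and with negative sign.
W+ = 8 + 6 + 11 + 3.5 + 1 + 3.5 + 11 + 7 = 51
W- = 9 + 3.5 + 11 + 3.5 = 27
(Check: W+ + W- = 78 should equal n(n+1)/2 = 78.)
Step 4: Test statistic W = min(W+, W-) = 27.
Step 5: Ties in |d|, so use the tie-corrected normal approximation.
        E[W] = n(n+1)/4 = 12*13/4 = 39.
        Tie groups: |d|=2 (t=4), |d|=8 (t=3); sum(t^3 - t) = 84.
        Var[W] = n(n+1)(2n+1)/24 - sum(t^3-t)/48 = 3900/24 - 84/48 = 160.75.
        z = (W - E[W]) / sqrt(Var[W]) = (27 - 39) / 12.6787 = -0.9465.
        Two-sided p = 2*Phi(z) = 0.343910.
Step 6: alpha = 0.1. fail to reject H0.

W+ = 51, W- = 27, W = min = 27, p = 0.343910, fail to reject H0.


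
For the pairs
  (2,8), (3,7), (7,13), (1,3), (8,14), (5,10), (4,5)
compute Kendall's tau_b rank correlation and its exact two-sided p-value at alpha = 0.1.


Step 1: Enumerate the 21 unordered pairs (i,j) with i<j and classify each by sign(x_j-x_i) * sign(y_j-y_i).
  (1,2):dx=+1,dy=-1->D; (1,3):dx=+5,dy=+5->C; (1,4):dx=-1,dy=-5->C; (1,5):dx=+6,dy=+6->C
  (1,6):dx=+3,dy=+2->C; (1,7):dx=+2,dy=-3->D; (2,3):dx=+4,dy=+6->C; (2,4):dx=-2,dy=-4->C
  (2,5):dx=+5,dy=+7->C; (2,6):dx=+2,dy=+3->C; (2,7):dx=+1,dy=-2->D; (3,4):dx=-6,dy=-10->C
  (3,5):dx=+1,dy=+1->C; (3,6):dx=-2,dy=-3->C; (3,7):dx=-3,dy=-8->C; (4,5):dx=+7,dy=+11->C
  (4,6):dx=+4,dy=+7->C; (4,7):dx=+3,dy=+2->C; (5,6):dx=-3,dy=-4->C; (5,7):dx=-4,dy=-9->C
  (6,7):dx=-1,dy=-5->C
Step 2: C = 18, D = 3, total pairs = 21.
Step 3: tau = (C - D)/(n(n-1)/2) = (18 - 3)/21 = 0.714286.
Step 4: Exact two-sided p-value (enumerate n! = 5040 permutations of y under H0): p = 0.030159.
Step 5: alpha = 0.1. reject H0.

tau_b = 0.7143 (C=18, D=3), p = 0.030159, reject H0.


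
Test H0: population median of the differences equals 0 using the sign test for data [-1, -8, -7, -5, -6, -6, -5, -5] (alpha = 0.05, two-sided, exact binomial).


Step 1: Discard zero differences. Original n = 8; n_eff = number of nonzero differences = 8.
Nonzero differences (with sign): -1, -8, -7, -5, -6, -6, -5, -5
Step 2: Count signs: positive = 0, negative = 8.
Step 3: Under H0: P(positive) = 0.5, so the number of positives S ~ Bin(8, 0.5).
Step 4: Two-sided exact p-value = sum of Bin(8,0.5) probabilities at or below the observed probability = 0.007812.
Step 5: alpha = 0.05. reject H0.

n_eff = 8, pos = 0, neg = 8, p = 0.007812, reject H0.


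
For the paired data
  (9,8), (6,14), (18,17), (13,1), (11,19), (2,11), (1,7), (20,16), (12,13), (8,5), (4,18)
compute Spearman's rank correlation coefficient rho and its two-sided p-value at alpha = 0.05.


Step 1: Rank x and y separately (midranks; no ties here).
rank(x): 9->6, 6->4, 18->10, 13->9, 11->7, 2->2, 1->1, 20->11, 12->8, 8->5, 4->3
rank(y): 8->4, 14->7, 17->9, 1->1, 19->11, 11->5, 7->3, 16->8, 13->6, 5->2, 18->10
Step 2: d_i = R_x(i) - R_y(i); compute d_i^2.
  (6-4)^2=4, (4-7)^2=9, (10-9)^2=1, (9-1)^2=64, (7-11)^2=16, (2-5)^2=9, (1-3)^2=4, (11-8)^2=9, (8-6)^2=4, (5-2)^2=9, (3-10)^2=49
sum(d^2) = 178.
Step 3: rho = 1 - 6*178 / (11*(11^2 - 1)) = 1 - 1068/1320 = 0.190909.
Step 4: Under H0, t = rho * sqrt((n-2)/(1-rho^2)) = 0.5835 ~ t(9).
Step 5: Two-sided p-value from the t-distribution with 9 df = 0.573913.
Step 6: alpha = 0.05. fail to reject H0.

rho = 0.1909, p = 0.573913, fail to reject H0 at alpha = 0.05.


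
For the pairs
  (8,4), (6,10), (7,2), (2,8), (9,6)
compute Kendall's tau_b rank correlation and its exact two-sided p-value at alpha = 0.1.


Step 1: Enumerate the 10 unordered pairs (i,j) with i<j and classify each by sign(x_j-x_i) * sign(y_j-y_i).
  (1,2):dx=-2,dy=+6->D; (1,3):dx=-1,dy=-2->C; (1,4):dx=-6,dy=+4->D; (1,5):dx=+1,dy=+2->C
  (2,3):dx=+1,dy=-8->D; (2,4):dx=-4,dy=-2->C; (2,5):dx=+3,dy=-4->D; (3,4):dx=-5,dy=+6->D
  (3,5):dx=+2,dy=+4->C; (4,5):dx=+7,dy=-2->D
Step 2: C = 4, D = 6, total pairs = 10.
Step 3: tau = (C - D)/(n(n-1)/2) = (4 - 6)/10 = -0.200000.
Step 4: Exact two-sided p-value (enumerate n! = 120 permutations of y under H0): p = 0.816667.
Step 5: alpha = 0.1. fail to reject H0.

tau_b = -0.2000 (C=4, D=6), p = 0.816667, fail to reject H0.


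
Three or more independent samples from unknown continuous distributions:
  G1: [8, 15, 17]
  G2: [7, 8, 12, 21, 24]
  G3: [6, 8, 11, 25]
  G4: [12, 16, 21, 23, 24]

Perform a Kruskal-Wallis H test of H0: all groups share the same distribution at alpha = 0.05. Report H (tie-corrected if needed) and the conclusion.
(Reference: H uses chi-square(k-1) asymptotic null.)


Step 1: Combine all N = 17 observations and assign midranks.
sorted (value, group, rank): (6,G3,1), (7,G2,2), (8,G1,4), (8,G2,4), (8,G3,4), (11,G3,6), (12,G2,7.5), (12,G4,7.5), (15,G1,9), (16,G4,10), (17,G1,11), (21,G2,12.5), (21,G4,12.5), (23,G4,14), (24,G2,15.5), (24,G4,15.5), (25,G3,17)
Step 2: Sum ranks within each group.
R_1 = 24 (n_1 = 3)
R_2 = 41.5 (n_2 = 5)
R_3 = 28 (n_3 = 4)
R_4 = 59.5 (n_4 = 5)
Step 3: H = 12/(N(N+1)) * sum(R_i^2/n_i) - 3(N+1)
     = 12/(17*18) * (24^2/3 + 41.5^2/5 + 28^2/4 + 59.5^2/5) - 3*18
     = 0.039216 * 1440.5 - 54
     = 2.490196.
Step 4: Ties present; correction factor C = 1 - 42/(17^3 - 17) = 0.991422. Corrected H = 2.490196 / 0.991422 = 2.511743.
Step 5: Under H0, H ~ chi^2(3); p-value = 0.473173.
Step 6: alpha = 0.05. fail to reject H0.

H = 2.5117, df = 3, p = 0.473173, fail to reject H0.


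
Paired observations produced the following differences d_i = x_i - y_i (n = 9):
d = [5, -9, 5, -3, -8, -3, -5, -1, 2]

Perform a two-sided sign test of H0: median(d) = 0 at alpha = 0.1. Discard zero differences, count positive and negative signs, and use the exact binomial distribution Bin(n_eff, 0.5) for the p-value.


Step 1: Discard zero differences. Original n = 9; n_eff = number of nonzero differences = 9.
Nonzero differences (with sign): +5, -9, +5, -3, -8, -3, -5, -1, +2
Step 2: Count signs: positive = 3, negative = 6.
Step 3: Under H0: P(positive) = 0.5, so the number of positives S ~ Bin(9, 0.5).
Step 4: Two-sided exact p-value = sum of Bin(9,0.5) probabilities at or below the observed probability = 0.507812.
Step 5: alpha = 0.1. fail to reject H0.

n_eff = 9, pos = 3, neg = 6, p = 0.507812, fail to reject H0.


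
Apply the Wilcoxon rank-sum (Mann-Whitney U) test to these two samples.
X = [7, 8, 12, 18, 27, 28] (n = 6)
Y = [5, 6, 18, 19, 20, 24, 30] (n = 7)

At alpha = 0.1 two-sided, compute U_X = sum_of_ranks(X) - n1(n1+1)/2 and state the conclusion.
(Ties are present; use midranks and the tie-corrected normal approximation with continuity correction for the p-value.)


Step 1: Combine and sort all 13 observations; assign midranks.
sorted (value, group): (5,Y), (6,Y), (7,X), (8,X), (12,X), (18,X), (18,Y), (19,Y), (20,Y), (24,Y), (27,X), (28,X), (30,Y)
ranks: 5->1, 6->2, 7->3, 8->4, 12->5, 18->6.5, 18->6.5, 19->8, 20->9, 24->10, 27->11, 28->12, 30->13
Step 2: Rank sum for X: R1 = 3 + 4 + 5 + 6.5 + 11 + 12 = 41.5.
Step 3: U_X = R1 - n1(n1+1)/2 = 41.5 - 6*7/2 = 41.5 - 21 = 20.5.
       U_Y = n1*n2 - U_X = 42 - 20.5 = 21.5.
Step 4: Ties are present, so use the tie-corrected normal approximation (with continuity correction) for the p-value.
Step 5: p-value = 1.000000; compare to alpha = 0.1. fail to reject H0.

U_X = 20.5, p = 1.000000, fail to reject H0 at alpha = 0.1.


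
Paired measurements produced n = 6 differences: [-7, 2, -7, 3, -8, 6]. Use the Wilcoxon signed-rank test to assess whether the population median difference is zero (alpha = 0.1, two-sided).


Step 1: Drop any zero differences (none here) and take |d_i|.
|d| = [7, 2, 7, 3, 8, 6]
Step 2: Midrank |d_i| (ties get averaged ranks).
ranks: |7|->4.5, |2|->1, |7|->4.5, |3|->2, |8|->6, |6|->3
Step 3: Attach original signs; sum ranks with positive sign and with negative sign.
W+ = 1 + 2 + 3 = 6
W- = 4.5 + 4.5 + 6 = 15
(Check: W+ + W- = 21 should equal n(n+1)/2 = 21.)
Step 4: Test statistic W = min(W+, W-) = 6.
Step 5: Ties in |d|, so use the tie-corrected normal approximation.
        E[W] = n(n+1)/4 = 6*7/4 = 10.5.
        Tie groups: |d|=7 (t=2); sum(t^3 - t) = 6.
        Var[W] = n(n+1)(2n+1)/24 - sum(t^3-t)/48 = 546/24 - 6/48 = 22.625.
        z = (W - E[W]) / sqrt(Var[W]) = (6 - 10.5) / 4.7566 = -0.9461.
        Two-sided p = 2*Phi(z) = 0.344118.
Step 6: alpha = 0.1. fail to reject H0.

W+ = 6, W- = 15, W = min = 6, p = 0.344118, fail to reject H0.


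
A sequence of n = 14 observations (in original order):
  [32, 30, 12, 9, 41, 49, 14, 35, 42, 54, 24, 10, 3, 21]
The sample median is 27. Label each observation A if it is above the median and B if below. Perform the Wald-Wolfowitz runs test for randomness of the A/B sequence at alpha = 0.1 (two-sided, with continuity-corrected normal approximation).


Step 1: Compute median = 27; label A = above, B = below.
Labels in order: AABBAABAAABBBB  (n_A = 7, n_B = 7)
Step 2: Count runs R = 6.
Step 3: Under H0 (random ordering), E[R] = 2*n_A*n_B/(n_A+n_B) + 1 = 2*7*7/14 + 1 = 8.0000.
        Var[R] = 2*n_A*n_B*(2*n_A*n_B - n_A - n_B) / ((n_A+n_B)^2 * (n_A+n_B-1)) = 8232/2548 = 3.2308.
        SD[R] = 1.7974.
Step 4: Continuity-corrected z = (R + 0.5 - E[R]) / SD[R] = (6 + 0.5 - 8.0000) / 1.7974 = -0.8345.
Step 5: Two-sided p-value via normal approximation = 2*(1 - Phi(|z|)) = 0.403986.
Step 6: alpha = 0.1. fail to reject H0.

R = 6, z = -0.8345, p = 0.403986, fail to reject H0.


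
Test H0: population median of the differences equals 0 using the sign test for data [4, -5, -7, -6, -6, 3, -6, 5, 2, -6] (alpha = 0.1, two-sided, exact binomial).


Step 1: Discard zero differences. Original n = 10; n_eff = number of nonzero differences = 10.
Nonzero differences (with sign): +4, -5, -7, -6, -6, +3, -6, +5, +2, -6
Step 2: Count signs: positive = 4, negative = 6.
Step 3: Under H0: P(positive) = 0.5, so the number of positives S ~ Bin(10, 0.5).
Step 4: Two-sided exact p-value = sum of Bin(10,0.5) probabilities at or below the observed probability = 0.753906.
Step 5: alpha = 0.1. fail to reject H0.

n_eff = 10, pos = 4, neg = 6, p = 0.753906, fail to reject H0.


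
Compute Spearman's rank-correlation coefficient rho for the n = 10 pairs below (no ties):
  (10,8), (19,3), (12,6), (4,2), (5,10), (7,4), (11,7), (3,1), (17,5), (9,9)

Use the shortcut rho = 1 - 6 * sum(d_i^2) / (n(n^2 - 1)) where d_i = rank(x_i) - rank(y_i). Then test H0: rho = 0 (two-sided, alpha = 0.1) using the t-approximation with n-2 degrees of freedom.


Step 1: Rank x and y separately (midranks; no ties here).
rank(x): 10->6, 19->10, 12->8, 4->2, 5->3, 7->4, 11->7, 3->1, 17->9, 9->5
rank(y): 8->8, 3->3, 6->6, 2->2, 10->10, 4->4, 7->7, 1->1, 5->5, 9->9
Step 2: d_i = R_x(i) - R_y(i); compute d_i^2.
  (6-8)^2=4, (10-3)^2=49, (8-6)^2=4, (2-2)^2=0, (3-10)^2=49, (4-4)^2=0, (7-7)^2=0, (1-1)^2=0, (9-5)^2=16, (5-9)^2=16
sum(d^2) = 138.
Step 3: rho = 1 - 6*138 / (10*(10^2 - 1)) = 1 - 828/990 = 0.163636.
Step 4: Under H0, t = rho * sqrt((n-2)/(1-rho^2)) = 0.4692 ~ t(8).
Step 5: Two-sided p-value from the t-distribution with 8 df = 0.651477.
Step 6: alpha = 0.1. fail to reject H0.

rho = 0.1636, p = 0.651477, fail to reject H0 at alpha = 0.1.


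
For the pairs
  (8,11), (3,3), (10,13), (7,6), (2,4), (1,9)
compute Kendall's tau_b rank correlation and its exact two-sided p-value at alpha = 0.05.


Step 1: Enumerate the 15 unordered pairs (i,j) with i<j and classify each by sign(x_j-x_i) * sign(y_j-y_i).
  (1,2):dx=-5,dy=-8->C; (1,3):dx=+2,dy=+2->C; (1,4):dx=-1,dy=-5->C; (1,5):dx=-6,dy=-7->C
  (1,6):dx=-7,dy=-2->C; (2,3):dx=+7,dy=+10->C; (2,4):dx=+4,dy=+3->C; (2,5):dx=-1,dy=+1->D
  (2,6):dx=-2,dy=+6->D; (3,4):dx=-3,dy=-7->C; (3,5):dx=-8,dy=-9->C; (3,6):dx=-9,dy=-4->C
  (4,5):dx=-5,dy=-2->C; (4,6):dx=-6,dy=+3->D; (5,6):dx=-1,dy=+5->D
Step 2: C = 11, D = 4, total pairs = 15.
Step 3: tau = (C - D)/(n(n-1)/2) = (11 - 4)/15 = 0.466667.
Step 4: Exact two-sided p-value (enumerate n! = 720 permutations of y under H0): p = 0.272222.
Step 5: alpha = 0.05. fail to reject H0.

tau_b = 0.4667 (C=11, D=4), p = 0.272222, fail to reject H0.


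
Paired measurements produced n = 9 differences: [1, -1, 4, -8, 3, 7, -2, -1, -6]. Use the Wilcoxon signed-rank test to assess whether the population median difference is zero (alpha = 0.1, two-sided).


Step 1: Drop any zero differences (none here) and take |d_i|.
|d| = [1, 1, 4, 8, 3, 7, 2, 1, 6]
Step 2: Midrank |d_i| (ties get averaged ranks).
ranks: |1|->2, |1|->2, |4|->6, |8|->9, |3|->5, |7|->8, |2|->4, |1|->2, |6|->7
Step 3: Attach original signs; sum ranks with positive sign and with negative sign.
W+ = 2 + 6 + 5 + 8 = 21
W- = 2 + 9 + 4 + 2 + 7 = 24
(Check: W+ + W- = 45 should equal n(n+1)/2 = 45.)
Step 4: Test statistic W = min(W+, W-) = 21.
Step 5: Ties in |d|, so use the tie-corrected normal approximation.
        E[W] = n(n+1)/4 = 9*10/4 = 22.5.
        Tie groups: |d|=1 (t=3); sum(t^3 - t) = 24.
        Var[W] = n(n+1)(2n+1)/24 - sum(t^3-t)/48 = 1710/24 - 24/48 = 70.75.
        z = (W - E[W]) / sqrt(Var[W]) = (21 - 22.5) / 8.4113 = -0.1783.
        Two-sided p = 2*Phi(z) = 0.858463.
Step 6: alpha = 0.1. fail to reject H0.

W+ = 21, W- = 24, W = min = 21, p = 0.858463, fail to reject H0.


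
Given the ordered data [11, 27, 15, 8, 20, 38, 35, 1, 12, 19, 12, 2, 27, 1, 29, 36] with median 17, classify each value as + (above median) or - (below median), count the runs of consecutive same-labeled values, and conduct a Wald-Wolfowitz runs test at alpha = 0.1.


Step 1: Compute median = 17; label A = above, B = below.
Labels in order: BABBAAABBABBABAA  (n_A = 8, n_B = 8)
Step 2: Count runs R = 10.
Step 3: Under H0 (random ordering), E[R] = 2*n_A*n_B/(n_A+n_B) + 1 = 2*8*8/16 + 1 = 9.0000.
        Var[R] = 2*n_A*n_B*(2*n_A*n_B - n_A - n_B) / ((n_A+n_B)^2 * (n_A+n_B-1)) = 14336/3840 = 3.7333.
        SD[R] = 1.9322.
Step 4: Continuity-corrected z = (R - 0.5 - E[R]) / SD[R] = (10 - 0.5 - 9.0000) / 1.9322 = 0.2588.
Step 5: Two-sided p-value via normal approximation = 2*(1 - Phi(|z|)) = 0.795809.
Step 6: alpha = 0.1. fail to reject H0.

R = 10, z = 0.2588, p = 0.795809, fail to reject H0.


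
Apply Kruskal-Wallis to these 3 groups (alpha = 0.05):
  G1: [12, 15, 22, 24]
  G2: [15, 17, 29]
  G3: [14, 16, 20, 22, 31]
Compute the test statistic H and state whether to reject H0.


Step 1: Combine all N = 12 observations and assign midranks.
sorted (value, group, rank): (12,G1,1), (14,G3,2), (15,G1,3.5), (15,G2,3.5), (16,G3,5), (17,G2,6), (20,G3,7), (22,G1,8.5), (22,G3,8.5), (24,G1,10), (29,G2,11), (31,G3,12)
Step 2: Sum ranks within each group.
R_1 = 23 (n_1 = 4)
R_2 = 20.5 (n_2 = 3)
R_3 = 34.5 (n_3 = 5)
Step 3: H = 12/(N(N+1)) * sum(R_i^2/n_i) - 3(N+1)
     = 12/(12*13) * (23^2/4 + 20.5^2/3 + 34.5^2/5) - 3*13
     = 0.076923 * 510.383 - 39
     = 0.260256.
Step 4: Ties present; correction factor C = 1 - 12/(12^3 - 12) = 0.993007. Corrected H = 0.260256 / 0.993007 = 0.262089.
Step 5: Under H0, H ~ chi^2(2); p-value = 0.877179.
Step 6: alpha = 0.05. fail to reject H0.

H = 0.2621, df = 2, p = 0.877179, fail to reject H0.


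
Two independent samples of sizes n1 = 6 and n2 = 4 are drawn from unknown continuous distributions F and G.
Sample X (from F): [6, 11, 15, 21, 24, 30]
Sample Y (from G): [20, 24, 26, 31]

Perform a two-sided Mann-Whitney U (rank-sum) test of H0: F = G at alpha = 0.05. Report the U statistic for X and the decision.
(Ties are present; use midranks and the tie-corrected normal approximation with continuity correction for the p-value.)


Step 1: Combine and sort all 10 observations; assign midranks.
sorted (value, group): (6,X), (11,X), (15,X), (20,Y), (21,X), (24,X), (24,Y), (26,Y), (30,X), (31,Y)
ranks: 6->1, 11->2, 15->3, 20->4, 21->5, 24->6.5, 24->6.5, 26->8, 30->9, 31->10
Step 2: Rank sum for X: R1 = 1 + 2 + 3 + 5 + 6.5 + 9 = 26.5.
Step 3: U_X = R1 - n1(n1+1)/2 = 26.5 - 6*7/2 = 26.5 - 21 = 5.5.
       U_Y = n1*n2 - U_X = 24 - 5.5 = 18.5.
Step 4: Ties are present, so use the tie-corrected normal approximation (with continuity correction) for the p-value.
Step 5: p-value = 0.199458; compare to alpha = 0.05. fail to reject H0.

U_X = 5.5, p = 0.199458, fail to reject H0 at alpha = 0.05.


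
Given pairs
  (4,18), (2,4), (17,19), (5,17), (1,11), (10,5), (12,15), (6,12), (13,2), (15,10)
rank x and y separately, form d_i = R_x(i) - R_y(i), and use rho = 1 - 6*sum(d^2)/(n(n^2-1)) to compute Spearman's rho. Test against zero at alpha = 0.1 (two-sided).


Step 1: Rank x and y separately (midranks; no ties here).
rank(x): 4->3, 2->2, 17->10, 5->4, 1->1, 10->6, 12->7, 6->5, 13->8, 15->9
rank(y): 18->9, 4->2, 19->10, 17->8, 11->5, 5->3, 15->7, 12->6, 2->1, 10->4
Step 2: d_i = R_x(i) - R_y(i); compute d_i^2.
  (3-9)^2=36, (2-2)^2=0, (10-10)^2=0, (4-8)^2=16, (1-5)^2=16, (6-3)^2=9, (7-7)^2=0, (5-6)^2=1, (8-1)^2=49, (9-4)^2=25
sum(d^2) = 152.
Step 3: rho = 1 - 6*152 / (10*(10^2 - 1)) = 1 - 912/990 = 0.078788.
Step 4: Under H0, t = rho * sqrt((n-2)/(1-rho^2)) = 0.2235 ~ t(8).
Step 5: Two-sided p-value from the t-distribution with 8 df = 0.828717.
Step 6: alpha = 0.1. fail to reject H0.

rho = 0.0788, p = 0.828717, fail to reject H0 at alpha = 0.1.


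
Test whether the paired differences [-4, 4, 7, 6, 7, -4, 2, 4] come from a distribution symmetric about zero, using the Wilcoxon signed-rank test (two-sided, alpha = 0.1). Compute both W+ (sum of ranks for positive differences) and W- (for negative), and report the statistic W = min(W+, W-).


Step 1: Drop any zero differences (none here) and take |d_i|.
|d| = [4, 4, 7, 6, 7, 4, 2, 4]
Step 2: Midrank |d_i| (ties get averaged ranks).
ranks: |4|->3.5, |4|->3.5, |7|->7.5, |6|->6, |7|->7.5, |4|->3.5, |2|->1, |4|->3.5
Step 3: Attach original signs; sum ranks with positive sign and with negative sign.
W+ = 3.5 + 7.5 + 6 + 7.5 + 1 + 3.5 = 29
W- = 3.5 + 3.5 = 7
(Check: W+ + W- = 36 should equal n(n+1)/2 = 36.)
Step 4: Test statistic W = min(W+, W-) = 7.
Step 5: Ties in |d|, so use the tie-corrected normal approximation.
        E[W] = n(n+1)/4 = 8*9/4 = 18.
        Tie groups: |d|=4 (t=4), |d|=7 (t=2); sum(t^3 - t) = 66.
        Var[W] = n(n+1)(2n+1)/24 - sum(t^3-t)/48 = 1224/24 - 66/48 = 49.625.
        z = (W - E[W]) / sqrt(Var[W]) = (7 - 18) / 7.0445 = -1.5615.
        Two-sided p = 2*Phi(z) = 0.118405.
Step 6: alpha = 0.1. fail to reject H0.

W+ = 29, W- = 7, W = min = 7, p = 0.118405, fail to reject H0.


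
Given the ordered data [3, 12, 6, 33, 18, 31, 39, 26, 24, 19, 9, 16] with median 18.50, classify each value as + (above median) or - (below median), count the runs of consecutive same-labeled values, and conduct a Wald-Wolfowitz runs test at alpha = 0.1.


Step 1: Compute median = 18.50; label A = above, B = below.
Labels in order: BBBABAAAAABB  (n_A = 6, n_B = 6)
Step 2: Count runs R = 5.
Step 3: Under H0 (random ordering), E[R] = 2*n_A*n_B/(n_A+n_B) + 1 = 2*6*6/12 + 1 = 7.0000.
        Var[R] = 2*n_A*n_B*(2*n_A*n_B - n_A - n_B) / ((n_A+n_B)^2 * (n_A+n_B-1)) = 4320/1584 = 2.7273.
        SD[R] = 1.6514.
Step 4: Continuity-corrected z = (R + 0.5 - E[R]) / SD[R] = (5 + 0.5 - 7.0000) / 1.6514 = -0.9083.
Step 5: Two-sided p-value via normal approximation = 2*(1 - Phi(|z|)) = 0.363722.
Step 6: alpha = 0.1. fail to reject H0.

R = 5, z = -0.9083, p = 0.363722, fail to reject H0.


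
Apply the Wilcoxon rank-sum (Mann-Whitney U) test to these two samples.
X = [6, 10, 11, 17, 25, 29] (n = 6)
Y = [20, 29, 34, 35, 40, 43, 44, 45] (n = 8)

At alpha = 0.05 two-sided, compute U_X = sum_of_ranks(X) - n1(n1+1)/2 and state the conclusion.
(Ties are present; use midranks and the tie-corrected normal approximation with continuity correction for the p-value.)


Step 1: Combine and sort all 14 observations; assign midranks.
sorted (value, group): (6,X), (10,X), (11,X), (17,X), (20,Y), (25,X), (29,X), (29,Y), (34,Y), (35,Y), (40,Y), (43,Y), (44,Y), (45,Y)
ranks: 6->1, 10->2, 11->3, 17->4, 20->5, 25->6, 29->7.5, 29->7.5, 34->9, 35->10, 40->11, 43->12, 44->13, 45->14
Step 2: Rank sum for X: R1 = 1 + 2 + 3 + 4 + 6 + 7.5 = 23.5.
Step 3: U_X = R1 - n1(n1+1)/2 = 23.5 - 6*7/2 = 23.5 - 21 = 2.5.
       U_Y = n1*n2 - U_X = 48 - 2.5 = 45.5.
Step 4: Ties are present, so use the tie-corrected normal approximation (with continuity correction) for the p-value.
Step 5: p-value = 0.006646; compare to alpha = 0.05. reject H0.

U_X = 2.5, p = 0.006646, reject H0 at alpha = 0.05.


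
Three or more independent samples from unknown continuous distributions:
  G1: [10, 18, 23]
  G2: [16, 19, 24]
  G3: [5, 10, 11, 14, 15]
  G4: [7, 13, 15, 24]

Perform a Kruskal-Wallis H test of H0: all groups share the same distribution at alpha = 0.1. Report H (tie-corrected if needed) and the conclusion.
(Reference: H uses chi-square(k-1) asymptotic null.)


Step 1: Combine all N = 15 observations and assign midranks.
sorted (value, group, rank): (5,G3,1), (7,G4,2), (10,G1,3.5), (10,G3,3.5), (11,G3,5), (13,G4,6), (14,G3,7), (15,G3,8.5), (15,G4,8.5), (16,G2,10), (18,G1,11), (19,G2,12), (23,G1,13), (24,G2,14.5), (24,G4,14.5)
Step 2: Sum ranks within each group.
R_1 = 27.5 (n_1 = 3)
R_2 = 36.5 (n_2 = 3)
R_3 = 25 (n_3 = 5)
R_4 = 31 (n_4 = 4)
Step 3: H = 12/(N(N+1)) * sum(R_i^2/n_i) - 3(N+1)
     = 12/(15*16) * (27.5^2/3 + 36.5^2/3 + 25^2/5 + 31^2/4) - 3*16
     = 0.050000 * 1061.42 - 48
     = 5.070833.
Step 4: Ties present; correction factor C = 1 - 18/(15^3 - 15) = 0.994643. Corrected H = 5.070833 / 0.994643 = 5.098145.
Step 5: Under H0, H ~ chi^2(3); p-value = 0.164750.
Step 6: alpha = 0.1. fail to reject H0.

H = 5.0981, df = 3, p = 0.164750, fail to reject H0.


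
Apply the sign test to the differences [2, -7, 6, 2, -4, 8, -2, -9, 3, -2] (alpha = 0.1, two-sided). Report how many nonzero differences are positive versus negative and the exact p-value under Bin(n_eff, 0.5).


Step 1: Discard zero differences. Original n = 10; n_eff = number of nonzero differences = 10.
Nonzero differences (with sign): +2, -7, +6, +2, -4, +8, -2, -9, +3, -2
Step 2: Count signs: positive = 5, negative = 5.
Step 3: Under H0: P(positive) = 0.5, so the number of positives S ~ Bin(10, 0.5).
Step 4: Two-sided exact p-value = sum of Bin(10,0.5) probabilities at or below the observed probability = 1.000000.
Step 5: alpha = 0.1. fail to reject H0.

n_eff = 10, pos = 5, neg = 5, p = 1.000000, fail to reject H0.
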